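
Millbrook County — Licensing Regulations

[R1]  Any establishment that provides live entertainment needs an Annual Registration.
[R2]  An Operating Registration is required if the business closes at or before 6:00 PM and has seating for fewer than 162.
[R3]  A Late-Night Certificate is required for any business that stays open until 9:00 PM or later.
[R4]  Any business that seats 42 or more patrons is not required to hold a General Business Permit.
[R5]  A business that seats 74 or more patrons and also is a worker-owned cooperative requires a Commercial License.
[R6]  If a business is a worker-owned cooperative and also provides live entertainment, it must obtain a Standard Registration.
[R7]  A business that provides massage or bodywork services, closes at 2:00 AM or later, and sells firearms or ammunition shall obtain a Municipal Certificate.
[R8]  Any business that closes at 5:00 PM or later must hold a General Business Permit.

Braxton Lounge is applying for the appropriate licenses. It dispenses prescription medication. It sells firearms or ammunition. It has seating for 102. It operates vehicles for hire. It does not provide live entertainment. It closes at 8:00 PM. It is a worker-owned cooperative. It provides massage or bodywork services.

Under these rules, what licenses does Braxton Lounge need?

[R1] does not provide live entertainment → Annual Registration not required.
[R2] closes 8:00 PM, after 6:00 PM; seating 102 < 162 → Operating Registration not required.
[R3] closes 8:00 PM, at/before 9:00 PM → Late-Night Certificate not required.
[R4] seating 102 ≥ 42 → exempt from General Business Permit.
[R5] seating 102 ≥ 74; is a worker-owned cooperative → Commercial License required.
[R6] is a worker-owned cooperative; does not provide live entertainment → Standard Registration not required.
[R7] provides massage or bodywork services; closes 8:00 PM, at/before 2:00 AM; sells firearms or ammunition → Municipal Certificate not required.
[R8] closes 8:00 PM, after 5:00 PM → General Business Permit required.

Commercial License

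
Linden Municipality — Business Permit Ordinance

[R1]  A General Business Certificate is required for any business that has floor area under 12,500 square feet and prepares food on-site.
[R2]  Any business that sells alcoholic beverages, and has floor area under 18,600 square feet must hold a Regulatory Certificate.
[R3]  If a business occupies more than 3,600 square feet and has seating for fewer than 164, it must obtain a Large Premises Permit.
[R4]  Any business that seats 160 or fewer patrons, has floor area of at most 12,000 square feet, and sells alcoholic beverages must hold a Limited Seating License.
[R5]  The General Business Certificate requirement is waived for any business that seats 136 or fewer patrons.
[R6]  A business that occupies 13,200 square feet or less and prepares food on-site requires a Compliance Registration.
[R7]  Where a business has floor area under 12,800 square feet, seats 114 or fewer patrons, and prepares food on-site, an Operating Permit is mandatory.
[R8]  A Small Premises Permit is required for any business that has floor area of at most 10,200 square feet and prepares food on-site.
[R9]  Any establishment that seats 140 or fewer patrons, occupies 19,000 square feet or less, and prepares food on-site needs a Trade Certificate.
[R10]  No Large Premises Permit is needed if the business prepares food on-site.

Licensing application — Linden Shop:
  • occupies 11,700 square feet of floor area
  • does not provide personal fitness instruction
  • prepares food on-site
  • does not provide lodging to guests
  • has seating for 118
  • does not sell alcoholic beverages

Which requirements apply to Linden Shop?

Compliance Registration, Trade Certificate

[R1] floor area 11,700 square feet < 12,500 square feet; prepares food on-site → General Business Certificate required.
[R2] does not sell alcoholic beverages; floor area 11,700 square feet < 18,600 square feet → Regulatory Certificate not required.
[R3] floor area 11,700 square feet > 3,600 square feet; seating 118 < 164 → Large Premises Permit required.
[R4] seating 118 ≤ 160; floor area 11,700 square feet ≤ 12,000 square feet; does not sell alcoholic beverages → Limited Seating License not required.
[R5] seating 118 ≤ 136 → exempt from General Business Certificate.
[R6] floor area 11,700 square feet ≤ 13,200 square feet; prepares food on-site → Compliance Registration required.
[R7] floor area 11,700 square feet < 12,800 square feet; seating 118 > 114; prepares food on-site → Operating Permit not required.
[R8] floor area 11,700 square feet > 10,200 square feet; prepares food on-site → Small Premises Permit not required.
[R9] seating 118 ≤ 140; floor area 11,700 square feet ≤ 19,000 square feet; prepares food on-site → Trade Certificate required.
[R10] prepares food on-site → exempt from Large Premises Permit.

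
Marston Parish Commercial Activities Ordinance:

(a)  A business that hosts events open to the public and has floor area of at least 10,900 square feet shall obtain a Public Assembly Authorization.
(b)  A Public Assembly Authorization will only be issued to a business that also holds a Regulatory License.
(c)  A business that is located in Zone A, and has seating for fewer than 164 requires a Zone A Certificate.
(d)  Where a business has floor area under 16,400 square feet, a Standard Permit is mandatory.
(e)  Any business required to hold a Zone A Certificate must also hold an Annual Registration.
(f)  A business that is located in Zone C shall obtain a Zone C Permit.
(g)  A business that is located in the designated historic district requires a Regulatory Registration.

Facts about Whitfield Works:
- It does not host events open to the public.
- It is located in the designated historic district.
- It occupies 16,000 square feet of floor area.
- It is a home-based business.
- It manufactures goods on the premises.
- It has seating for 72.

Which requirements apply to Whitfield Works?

Regulatory Registration, Standard Permit

(a) does not host events open to the public; floor area 16,000 square feet ≥ 10,900 square feet → Public Assembly Authorization not required.
(b) Public Assembly Authorization is not required → no effect.
(c) is located in the designated historic district (not: is located in Zone A); seating 72 < 164 → Zone A Certificate not required.
(d) floor area 16,000 square feet < 16,400 square feet → Standard Permit required.
(e) Zone A Certificate is not required → no effect.
(f) is located in the designated historic district (not: is located in Zone C) → Zone C Permit not required.
(g) is located in the designated historic district → Regulatory Registration required.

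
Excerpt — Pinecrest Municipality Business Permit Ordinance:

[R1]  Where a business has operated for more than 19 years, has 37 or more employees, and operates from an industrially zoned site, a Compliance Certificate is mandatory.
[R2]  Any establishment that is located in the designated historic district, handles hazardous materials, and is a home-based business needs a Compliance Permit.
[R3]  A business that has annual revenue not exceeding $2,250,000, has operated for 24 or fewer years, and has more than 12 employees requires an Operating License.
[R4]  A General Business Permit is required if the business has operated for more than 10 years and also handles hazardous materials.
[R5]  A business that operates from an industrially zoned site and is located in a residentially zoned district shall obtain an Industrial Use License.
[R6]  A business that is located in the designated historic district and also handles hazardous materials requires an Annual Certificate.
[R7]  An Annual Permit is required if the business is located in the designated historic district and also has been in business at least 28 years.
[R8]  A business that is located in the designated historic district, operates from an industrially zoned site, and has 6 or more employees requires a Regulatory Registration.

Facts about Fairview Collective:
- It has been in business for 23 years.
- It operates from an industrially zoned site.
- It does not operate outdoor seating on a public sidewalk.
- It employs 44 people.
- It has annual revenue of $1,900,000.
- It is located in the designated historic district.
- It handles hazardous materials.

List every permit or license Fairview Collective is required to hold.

[R1] years in business 23 > 19; employees 44 ≥ 37; operates from an industrially zoned site → Compliance Certificate required.
[R2] is located in the designated historic district; handles hazardous materials; operates from an industrially zoned site (not: is a home-based business) → Compliance Permit not required.
[R3] revenue $1,900,000 ≤ $2,250,000; years in business 23 ≤ 24; employees 44 > 12 → Operating License required.
[R4] years in business 23 > 10; handles hazardous materials → General Business Permit required.
[R5] operates from an industrially zoned site; is located in the designated historic district (not: is located in a residentially zoned district) → Industrial Use License not required.
[R6] is located in the designated historic district; handles hazardous materials → Annual Certificate required.
[R7] is located in the designated historic district; years in business 23 < 28 → Annual Permit not required.
[R8] is located in the designated historic district; operates from an industrially zoned site; employees 44 ≥ 6 → Regulatory Registration required.

Annual Certificate, Compliance Certificate, General Business Permit, Operating License, Regulatory Registration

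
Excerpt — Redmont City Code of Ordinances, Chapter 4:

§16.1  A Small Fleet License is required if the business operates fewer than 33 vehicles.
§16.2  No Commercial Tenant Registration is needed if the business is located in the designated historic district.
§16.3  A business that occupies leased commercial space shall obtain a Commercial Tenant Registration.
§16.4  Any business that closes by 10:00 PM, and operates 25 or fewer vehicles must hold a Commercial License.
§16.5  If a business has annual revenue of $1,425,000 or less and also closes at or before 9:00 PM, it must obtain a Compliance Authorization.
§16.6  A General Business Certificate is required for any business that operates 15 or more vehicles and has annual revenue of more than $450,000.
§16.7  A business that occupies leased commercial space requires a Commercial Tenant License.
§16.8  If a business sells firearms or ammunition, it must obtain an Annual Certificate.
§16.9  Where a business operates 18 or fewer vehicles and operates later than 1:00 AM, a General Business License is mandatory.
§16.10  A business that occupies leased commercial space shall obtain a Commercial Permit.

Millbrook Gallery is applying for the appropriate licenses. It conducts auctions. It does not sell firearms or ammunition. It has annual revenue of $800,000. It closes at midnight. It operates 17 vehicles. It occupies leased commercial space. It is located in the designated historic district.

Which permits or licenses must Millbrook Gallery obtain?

Commercial Permit, Commercial Tenant License, General Business Certificate, Small Fleet License

§16.1 vehicles 17 < 33 → Small Fleet License required.
§16.2 is located in the designated historic district → exempt from Commercial Tenant Registration.
§16.3 occupies leased commercial space → Commercial Tenant Registration required.
§16.4 closes midnight, after 10:00 PM; vehicles 17 ≤ 25 → Commercial License not required.
§16.5 revenue $800,000 ≤ $1,425,000; closes midnight, after 9:00 PM → Compliance Authorization not required.
§16.6 vehicles 17 ≥ 15; revenue $800,000 > $450,000 → General Business Certificate required.
§16.7 occupies leased commercial space → Commercial Tenant License required.
§16.8 does not sell firearms or ammunition → Annual Certificate not required.
§16.9 vehicles 17 ≤ 18; closes midnight, at/before 1:00 AM → General Business License not required.
§16.10 occupies leased commercial space → Commercial Permit required.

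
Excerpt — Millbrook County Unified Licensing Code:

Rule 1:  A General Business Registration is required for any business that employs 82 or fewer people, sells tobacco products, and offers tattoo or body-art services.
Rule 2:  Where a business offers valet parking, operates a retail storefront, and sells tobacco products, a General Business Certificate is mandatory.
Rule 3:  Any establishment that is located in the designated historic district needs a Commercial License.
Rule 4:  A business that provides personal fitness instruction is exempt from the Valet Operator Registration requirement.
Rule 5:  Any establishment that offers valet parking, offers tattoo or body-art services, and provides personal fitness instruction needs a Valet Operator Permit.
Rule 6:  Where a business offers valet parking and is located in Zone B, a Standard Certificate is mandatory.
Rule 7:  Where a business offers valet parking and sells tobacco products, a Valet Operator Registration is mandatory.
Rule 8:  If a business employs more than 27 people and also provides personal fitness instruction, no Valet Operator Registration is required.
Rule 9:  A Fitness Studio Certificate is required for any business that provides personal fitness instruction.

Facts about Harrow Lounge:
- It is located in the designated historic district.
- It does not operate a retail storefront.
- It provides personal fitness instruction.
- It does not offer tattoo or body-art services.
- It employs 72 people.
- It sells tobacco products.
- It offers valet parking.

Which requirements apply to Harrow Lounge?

Rule 1: employees 72 ≤ 82; sells tobacco products; does not offer tattoo or body-art services → General Business Registration not required.
Rule 2: offers valet parking; does not operate a retail storefront; sells tobacco products → General Business Certificate not required.
Rule 3: is located in the designated historic district → Commercial License required.
Rule 4: provides personal fitness instruction → exempt from Valet Operator Registration.
Rule 5: offers valet parking; does not offer tattoo or body-art services; provides personal fitness instruction → Valet Operator Permit not required.
Rule 6: offers valet parking; is located in the designated historic district (not: is located in Zone B) → Standard Certificate not required.
Rule 7: offers valet parking; sells tobacco products → Valet Operator Registration required.
Rule 8: employees 72 > 27; provides personal fitness instruction → exempt from Valet Operator Registration.
Rule 9: provides personal fitness instruction → Fitness Studio Certificate required.

Commercial License, Fitness Studio Certificate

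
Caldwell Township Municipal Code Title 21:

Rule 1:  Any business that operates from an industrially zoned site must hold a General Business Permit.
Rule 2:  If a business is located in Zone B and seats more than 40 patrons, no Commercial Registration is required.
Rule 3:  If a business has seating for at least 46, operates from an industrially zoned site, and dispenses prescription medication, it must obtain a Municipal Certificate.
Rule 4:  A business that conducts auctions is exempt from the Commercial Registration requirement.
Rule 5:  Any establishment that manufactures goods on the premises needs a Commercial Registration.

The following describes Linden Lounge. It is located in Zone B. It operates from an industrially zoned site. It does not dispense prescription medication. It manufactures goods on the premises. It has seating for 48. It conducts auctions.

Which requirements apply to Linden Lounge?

General Business Permit

Rule 1: operates from an industrially zoned site → General Business Permit required.
Rule 2: is located in Zone B; seating 48 > 40 → exempt from Commercial Registration.
Rule 3: seating 48 ≥ 46; operates from an industrially zoned site; does not dispense prescription medication → Municipal Certificate not required.
Rule 4: conducts auctions → exempt from Commercial Registration.
Rule 5: manufactures goods on the premises → Commercial Registration required.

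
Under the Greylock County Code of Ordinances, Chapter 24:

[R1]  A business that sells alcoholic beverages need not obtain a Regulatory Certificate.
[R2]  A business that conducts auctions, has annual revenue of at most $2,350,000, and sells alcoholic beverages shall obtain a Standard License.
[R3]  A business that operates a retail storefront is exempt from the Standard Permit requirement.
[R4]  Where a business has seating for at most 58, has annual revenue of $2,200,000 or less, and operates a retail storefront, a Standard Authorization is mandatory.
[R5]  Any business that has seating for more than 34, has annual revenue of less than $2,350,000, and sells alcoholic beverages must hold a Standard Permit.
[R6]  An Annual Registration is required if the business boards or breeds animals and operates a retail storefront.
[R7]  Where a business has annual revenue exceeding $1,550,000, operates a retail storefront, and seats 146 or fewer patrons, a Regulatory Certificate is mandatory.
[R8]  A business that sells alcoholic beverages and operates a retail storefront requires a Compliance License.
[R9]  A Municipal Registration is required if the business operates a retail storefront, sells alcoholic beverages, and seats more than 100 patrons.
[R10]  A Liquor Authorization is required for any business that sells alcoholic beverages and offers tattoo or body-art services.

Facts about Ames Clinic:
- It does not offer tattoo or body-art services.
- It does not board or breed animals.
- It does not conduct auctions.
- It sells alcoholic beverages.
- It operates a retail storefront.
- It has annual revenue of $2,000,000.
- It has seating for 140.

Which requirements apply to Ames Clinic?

[R1] sells alcoholic beverages → exempt from Regulatory Certificate.
[R2] does not conduct auctions; revenue $2,000,000 ≤ $2,350,000; sells alcoholic beverages → Standard License not required.
[R3] operates a retail storefront → exempt from Standard Permit.
[R4] seating 140 > 58; revenue $2,000,000 ≤ $2,200,000; operates a retail storefront → Standard Authorization not required.
[R5] seating 140 > 34; revenue $2,000,000 < $2,350,000; sells alcoholic beverages → Standard Permit required.
[R6] does not board or breed animals; operates a retail storefront → Annual Registration not required.
[R7] revenue $2,000,000 > $1,550,000; operates a retail storefront; seating 140 ≤ 146 → Regulatory Certificate required.
[R8] sells alcoholic beverages; operates a retail storefront → Compliance License required.
[R9] operates a retail storefront; sells alcoholic beverages; seating 140 > 100 → Municipal Registration required.
[R10] sells alcoholic beverages; does not offer tattoo or body-art services → Liquor Authorization not required.

Compliance License, Municipal Registration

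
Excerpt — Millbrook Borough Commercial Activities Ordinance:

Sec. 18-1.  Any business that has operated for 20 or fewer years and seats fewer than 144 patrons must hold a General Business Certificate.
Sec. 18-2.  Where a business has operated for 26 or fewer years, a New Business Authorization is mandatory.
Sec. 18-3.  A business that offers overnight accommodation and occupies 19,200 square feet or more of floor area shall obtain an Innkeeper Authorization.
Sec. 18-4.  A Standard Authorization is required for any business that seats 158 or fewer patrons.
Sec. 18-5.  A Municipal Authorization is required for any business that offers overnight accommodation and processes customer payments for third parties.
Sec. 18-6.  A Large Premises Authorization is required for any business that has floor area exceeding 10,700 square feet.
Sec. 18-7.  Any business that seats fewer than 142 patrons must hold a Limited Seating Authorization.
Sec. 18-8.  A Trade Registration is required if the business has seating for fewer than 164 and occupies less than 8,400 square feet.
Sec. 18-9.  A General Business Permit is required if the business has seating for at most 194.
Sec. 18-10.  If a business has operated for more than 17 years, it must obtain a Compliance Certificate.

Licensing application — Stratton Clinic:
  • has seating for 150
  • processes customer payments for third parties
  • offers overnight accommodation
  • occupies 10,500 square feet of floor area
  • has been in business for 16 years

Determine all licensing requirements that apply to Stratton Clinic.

Sec. 18-1. years in business 16 ≤ 20; seating 150 ≥ 144 → General Business Certificate not required.
Sec. 18-2. years in business 16 ≤ 26 → New Business Authorization required.
Sec. 18-3. offers overnight accommodation; floor area 10,500 square feet < 19,200 square feet → Innkeeper Authorization not required.
Sec. 18-4. seating 150 ≤ 158 → Standard Authorization required.
Sec. 18-5. offers overnight accommodation; processes customer payments for third parties → Municipal Authorization required.
Sec. 18-6. floor area 10,500 square feet ≤ 10,700 square feet → Large Premises Authorization not required.
Sec. 18-7. seating 150 ≥ 142 → Limited Seating Authorization not required.
Sec. 18-8. seating 150 < 164; floor area 10,500 square feet ≥ 8,400 square feet → Trade Registration not required.
Sec. 18-9. seating 150 ≤ 194 → General Business Permit required.
Sec. 18-10. years in business 16 ≤ 17 → Compliance Certificate not required.

General Business Permit, Municipal Authorization, New Business Authorization, Standard Authorization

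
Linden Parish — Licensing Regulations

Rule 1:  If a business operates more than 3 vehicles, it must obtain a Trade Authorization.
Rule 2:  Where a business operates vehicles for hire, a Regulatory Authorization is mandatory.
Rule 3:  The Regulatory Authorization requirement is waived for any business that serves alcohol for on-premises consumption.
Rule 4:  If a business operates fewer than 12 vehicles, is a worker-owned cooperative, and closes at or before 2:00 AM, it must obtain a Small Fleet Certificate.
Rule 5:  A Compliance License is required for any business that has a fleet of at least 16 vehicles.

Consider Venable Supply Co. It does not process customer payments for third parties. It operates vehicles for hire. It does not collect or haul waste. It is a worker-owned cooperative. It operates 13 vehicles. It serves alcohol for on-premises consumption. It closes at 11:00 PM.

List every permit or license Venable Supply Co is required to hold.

Rule 1: vehicles 13 > 3 → Trade Authorization required.
Rule 2: operates vehicles for hire → Regulatory Authorization required.
Rule 3: serves alcohol for on-premises consumption → exempt from Regulatory Authorization.
Rule 4: vehicles 13 ≥ 12; is a worker-owned cooperative; closes 11:00 PM, at/before 2:00 AM → Small Fleet Certificate not required.
Rule 5: vehicles 13 < 16 → Compliance License not required.

Trade Authorization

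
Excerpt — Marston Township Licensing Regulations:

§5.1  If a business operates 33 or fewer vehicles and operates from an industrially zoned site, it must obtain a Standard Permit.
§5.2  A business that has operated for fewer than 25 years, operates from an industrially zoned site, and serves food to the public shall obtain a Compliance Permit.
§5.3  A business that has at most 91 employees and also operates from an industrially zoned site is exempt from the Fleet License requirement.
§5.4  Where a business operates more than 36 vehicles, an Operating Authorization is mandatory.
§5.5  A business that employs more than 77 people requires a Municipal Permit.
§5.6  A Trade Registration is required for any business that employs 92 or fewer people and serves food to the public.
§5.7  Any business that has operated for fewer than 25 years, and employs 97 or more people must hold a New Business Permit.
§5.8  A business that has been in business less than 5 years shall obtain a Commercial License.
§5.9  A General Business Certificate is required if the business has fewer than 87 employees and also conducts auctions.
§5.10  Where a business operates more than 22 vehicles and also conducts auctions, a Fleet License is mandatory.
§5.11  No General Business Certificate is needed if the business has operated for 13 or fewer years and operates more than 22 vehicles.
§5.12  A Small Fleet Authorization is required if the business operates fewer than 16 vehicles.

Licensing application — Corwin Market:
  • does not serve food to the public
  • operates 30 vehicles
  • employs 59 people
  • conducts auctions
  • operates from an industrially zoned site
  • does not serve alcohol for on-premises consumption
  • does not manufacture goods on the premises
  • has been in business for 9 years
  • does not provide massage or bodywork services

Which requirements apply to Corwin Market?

§5.1 vehicles 30 ≤ 33; operates from an industrially zoned site → Standard Permit required.
§5.2 years in business 9 < 25; operates from an industrially zoned site; does not serve food to the public → Compliance Permit not required.
§5.3 employees 59 ≤ 91; operates from an industrially zoned site → exempt from Fleet License.
§5.4 vehicles 30 ≤ 36 → Operating Authorization not required.
§5.5 employees 59 ≤ 77 → Municipal Permit not required.
§5.6 employees 59 ≤ 92; does not serve food to the public → Trade Registration not required.
§5.7 years in business 9 < 25; employees 59 < 97 → New Business Permit not required.
§5.8 years in business 9 ≥ 5 → Commercial License not required.
§5.9 employees 59 < 87; conducts auctions → General Business Certificate required.
§5.10 vehicles 30 > 22; conducts auctions → Fleet License required.
§5.11 years in business 9 ≤ 13; vehicles 30 > 22 → exempt from General Business Certificate.
§5.12 vehicles 30 ≥ 16 → Small Fleet Authorization not required.

Standard Permit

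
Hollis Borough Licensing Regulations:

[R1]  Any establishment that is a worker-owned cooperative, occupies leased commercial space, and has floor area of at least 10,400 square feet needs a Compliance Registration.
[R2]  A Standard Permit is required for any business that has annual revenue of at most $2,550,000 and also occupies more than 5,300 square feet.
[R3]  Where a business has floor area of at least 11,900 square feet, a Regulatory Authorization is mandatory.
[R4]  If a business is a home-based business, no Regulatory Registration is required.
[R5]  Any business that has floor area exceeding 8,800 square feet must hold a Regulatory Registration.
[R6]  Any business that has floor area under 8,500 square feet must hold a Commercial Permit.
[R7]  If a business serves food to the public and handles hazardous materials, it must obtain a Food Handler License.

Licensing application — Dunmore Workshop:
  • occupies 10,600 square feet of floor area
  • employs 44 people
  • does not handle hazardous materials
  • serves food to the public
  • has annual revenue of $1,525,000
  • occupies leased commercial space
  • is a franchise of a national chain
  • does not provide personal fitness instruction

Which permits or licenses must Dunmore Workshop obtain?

Regulatory Registration, Standard Permit

[R1] is a franchise of a national chain (not: is a worker-owned cooperative); occupies leased commercial space; floor area 10,600 square feet ≥ 10,400 square feet → Compliance Registration not required.
[R2] revenue $1,525,000 ≤ $2,550,000; floor area 10,600 square feet > 5,300 square feet → Standard Permit required.
[R3] floor area 10,600 square feet < 11,900 square feet → Regulatory Authorization not required.
[R4] occupies leased commercial space (not: is a home-based business) → Regulatory Registration exemption does not apply.
[R5] floor area 10,600 square feet > 8,800 square feet → Regulatory Registration required.
[R6] floor area 10,600 square feet ≥ 8,500 square feet → Commercial Permit not required.
[R7] serves food to the public; does not handle hazardous materials → Food Handler License not required.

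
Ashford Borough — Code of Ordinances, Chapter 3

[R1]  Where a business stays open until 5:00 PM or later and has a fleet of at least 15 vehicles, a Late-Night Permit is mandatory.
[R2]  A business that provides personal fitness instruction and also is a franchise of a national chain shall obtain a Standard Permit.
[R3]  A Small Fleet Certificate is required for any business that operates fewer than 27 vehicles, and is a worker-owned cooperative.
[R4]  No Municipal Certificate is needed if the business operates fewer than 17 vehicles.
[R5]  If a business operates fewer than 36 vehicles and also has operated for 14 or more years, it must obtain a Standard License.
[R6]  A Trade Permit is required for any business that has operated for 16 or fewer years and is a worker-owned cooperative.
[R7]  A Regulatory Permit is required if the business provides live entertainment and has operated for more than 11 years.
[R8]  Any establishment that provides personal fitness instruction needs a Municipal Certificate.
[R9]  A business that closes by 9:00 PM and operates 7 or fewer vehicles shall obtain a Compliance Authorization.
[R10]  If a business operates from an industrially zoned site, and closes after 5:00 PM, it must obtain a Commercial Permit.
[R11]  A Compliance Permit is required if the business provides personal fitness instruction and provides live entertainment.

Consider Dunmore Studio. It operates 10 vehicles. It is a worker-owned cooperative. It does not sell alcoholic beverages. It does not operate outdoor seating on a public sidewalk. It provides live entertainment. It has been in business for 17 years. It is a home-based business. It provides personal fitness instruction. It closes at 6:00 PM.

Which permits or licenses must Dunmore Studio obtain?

[R1] closes 6:00 PM, after 5:00 PM; vehicles 10 < 15 → Late-Night Permit not required.
[R2] provides personal fitness instruction; is a worker-owned cooperative (not: is a franchise of a national chain) → Standard Permit not required.
[R3] vehicles 10 < 27; is a worker-owned cooperative → Small Fleet Certificate required.
[R4] vehicles 10 < 17 → exempt from Municipal Certificate.
[R5] vehicles 10 < 36; years in business 17 ≥ 14 → Standard License required.
[R6] years in business 17 > 16; is a worker-owned cooperative → Trade Permit not required.
[R7] provides live entertainment; years in business 17 > 11 → Regulatory Permit required.
[R8] provides personal fitness instruction → Municipal Certificate required.
[R9] closes 6:00 PM, at/before 9:00 PM; vehicles 10 > 7 → Compliance Authorization not required.
[R10] is a home-based business (not: operates from an industrially zoned site); closes 6:00 PM, after 5:00 PM → Commercial Permit not required.
[R11] provides personal fitness instruction; provides live entertainment → Compliance Permit required.

Compliance Permit, Regulatory Permit, Small Fleet Certificate, Standard License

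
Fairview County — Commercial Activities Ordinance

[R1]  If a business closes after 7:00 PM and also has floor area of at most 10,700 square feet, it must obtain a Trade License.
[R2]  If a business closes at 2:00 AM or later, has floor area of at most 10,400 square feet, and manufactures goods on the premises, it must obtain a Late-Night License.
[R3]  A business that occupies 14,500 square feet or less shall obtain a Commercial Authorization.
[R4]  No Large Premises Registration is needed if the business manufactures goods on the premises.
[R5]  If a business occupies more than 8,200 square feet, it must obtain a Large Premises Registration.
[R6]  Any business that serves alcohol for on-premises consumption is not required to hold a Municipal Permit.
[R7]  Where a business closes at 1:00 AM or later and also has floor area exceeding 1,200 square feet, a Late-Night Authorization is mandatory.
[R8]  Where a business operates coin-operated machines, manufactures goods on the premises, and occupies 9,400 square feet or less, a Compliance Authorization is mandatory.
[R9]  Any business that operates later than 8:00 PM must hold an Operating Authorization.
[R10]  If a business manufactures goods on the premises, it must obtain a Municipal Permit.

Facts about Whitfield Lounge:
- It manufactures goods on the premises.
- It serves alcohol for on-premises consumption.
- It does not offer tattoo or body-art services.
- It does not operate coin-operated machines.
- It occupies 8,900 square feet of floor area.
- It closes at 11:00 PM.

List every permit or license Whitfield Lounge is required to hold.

[R1] closes 11:00 PM, after 7:00 PM; floor area 8,900 square feet ≤ 10,700 square feet → Trade License required.
[R2] closes 11:00 PM, at/before 2:00 AM; floor area 8,900 square feet ≤ 10,400 square feet; manufactures goods on the premises → Late-Night License not required.
[R3] floor area 8,900 square feet ≤ 14,500 square feet → Commercial Authorization required.
[R4] manufactures goods on the premises → exempt from Large Premises Registration.
[R5] floor area 8,900 square feet > 8,200 square feet → Large Premises Registration required.
[R6] serves alcohol for on-premises consumption → exempt from Municipal Permit.
[R7] closes 11:00 PM, at/before 1:00 AM; floor area 8,900 square feet > 1,200 square feet → Late-Night Authorization not required.
[R8] does not operate coin-operated machines; manufactures goods on the premises; floor area 8,900 square feet ≤ 9,400 square feet → Compliance Authorization not required.
[R9] closes 11:00 PM, after 8:00 PM → Operating Authorization required.
[R10] manufactures goods on the premises → Municipal Permit required.

Commercial Authorization, Operating Authorization, Trade License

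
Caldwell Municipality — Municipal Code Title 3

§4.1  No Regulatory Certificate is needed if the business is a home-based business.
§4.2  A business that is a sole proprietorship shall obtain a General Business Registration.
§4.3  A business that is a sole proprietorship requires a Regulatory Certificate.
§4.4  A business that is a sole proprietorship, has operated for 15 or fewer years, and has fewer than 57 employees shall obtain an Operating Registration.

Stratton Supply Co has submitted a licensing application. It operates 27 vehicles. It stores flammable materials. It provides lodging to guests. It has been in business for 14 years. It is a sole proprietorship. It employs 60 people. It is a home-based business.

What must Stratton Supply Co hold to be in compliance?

§4.1 is a home-based business → exempt from Regulatory Certificate.
§4.2 is a sole proprietorship → General Business Registration required.
§4.3 is a sole proprietorship → Regulatory Certificate required.
§4.4 is a sole proprietorship; years in business 14 ≤ 15; employees 60 ≥ 57 → Operating Registration not required.

General Business Registration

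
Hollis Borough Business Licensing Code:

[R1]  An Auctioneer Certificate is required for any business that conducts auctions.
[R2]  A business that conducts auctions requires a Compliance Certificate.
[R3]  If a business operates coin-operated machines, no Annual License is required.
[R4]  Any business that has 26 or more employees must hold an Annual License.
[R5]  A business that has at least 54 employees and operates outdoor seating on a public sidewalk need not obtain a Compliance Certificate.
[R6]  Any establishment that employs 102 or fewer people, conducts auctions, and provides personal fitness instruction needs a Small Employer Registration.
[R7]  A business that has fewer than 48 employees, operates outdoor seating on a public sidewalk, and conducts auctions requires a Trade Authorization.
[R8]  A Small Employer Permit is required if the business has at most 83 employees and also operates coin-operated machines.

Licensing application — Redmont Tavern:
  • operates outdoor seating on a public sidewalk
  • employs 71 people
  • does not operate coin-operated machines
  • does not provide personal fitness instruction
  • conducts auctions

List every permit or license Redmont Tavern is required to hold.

[R1] conducts auctions → Auctioneer Certificate required.
[R2] conducts auctions → Compliance Certificate required.
[R3] does not operate coin-operated machines → Annual License exemption does not apply.
[R4] employees 71 ≥ 26 → Annual License required.
[R5] employees 71 ≥ 54; operates outdoor seating on a public sidewalk → exempt from Compliance Certificate.
[R6] employees 71 ≤ 102; conducts auctions; does not provide personal fitness instruction → Small Employer Registration not required.
[R7] employees 71 ≥ 48; operates outdoor seating on a public sidewalk; conducts auctions → Trade Authorization not required.
[R8] employees 71 ≤ 83; does not operate coin-operated machines → Small Employer Permit not required.

Annual License, Auctioneer Certificate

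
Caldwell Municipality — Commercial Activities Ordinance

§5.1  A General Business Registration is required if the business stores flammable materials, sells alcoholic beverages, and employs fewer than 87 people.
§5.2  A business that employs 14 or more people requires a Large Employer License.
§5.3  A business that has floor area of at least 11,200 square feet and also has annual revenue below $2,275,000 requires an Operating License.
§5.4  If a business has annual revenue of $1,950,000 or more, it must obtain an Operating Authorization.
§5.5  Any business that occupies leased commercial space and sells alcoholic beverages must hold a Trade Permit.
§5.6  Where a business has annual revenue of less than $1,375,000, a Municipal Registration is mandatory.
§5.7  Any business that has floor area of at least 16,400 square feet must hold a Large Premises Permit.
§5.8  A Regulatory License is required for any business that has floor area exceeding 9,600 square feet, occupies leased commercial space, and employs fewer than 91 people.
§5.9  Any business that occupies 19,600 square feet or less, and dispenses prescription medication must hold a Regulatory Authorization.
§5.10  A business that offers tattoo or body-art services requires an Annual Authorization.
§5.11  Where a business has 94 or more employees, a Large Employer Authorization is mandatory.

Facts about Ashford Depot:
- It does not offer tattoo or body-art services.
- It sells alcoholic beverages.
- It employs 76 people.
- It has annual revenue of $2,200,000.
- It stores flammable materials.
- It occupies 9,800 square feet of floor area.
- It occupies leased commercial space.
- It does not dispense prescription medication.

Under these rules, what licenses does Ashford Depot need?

General Business Registration, Large Employer License, Operating Authorization, Regulatory License, Trade Permit

§5.1 stores flammable materials; sells alcoholic beverages; employees 76 < 87 → General Business Registration required.
§5.2 employees 76 ≥ 14 → Large Employer License required.
§5.3 floor area 9,800 square feet < 11,200 square feet; revenue $2,200,000 < $2,275,000 → Operating License not required.
§5.4 revenue $2,200,000 ≥ $1,950,000 → Operating Authorization required.
§5.5 occupies leased commercial space; sells alcoholic beverages → Trade Permit required.
§5.6 revenue $2,200,000 ≥ $1,375,000 → Municipal Registration not required.
§5.7 floor area 9,800 square feet < 16,400 square feet → Large Premises Permit not required.
§5.8 floor area 9,800 square feet > 9,600 square feet; occupies leased commercial space; employees 76 < 91 → Regulatory License required.
§5.9 floor area 9,800 square feet ≤ 19,600 square feet; does not dispense prescription medication → Regulatory Authorization not required.
§5.10 does not offer tattoo or body-art services → Annual Authorization not required.
§5.11 employees 76 < 94 → Large Employer Authorization not required.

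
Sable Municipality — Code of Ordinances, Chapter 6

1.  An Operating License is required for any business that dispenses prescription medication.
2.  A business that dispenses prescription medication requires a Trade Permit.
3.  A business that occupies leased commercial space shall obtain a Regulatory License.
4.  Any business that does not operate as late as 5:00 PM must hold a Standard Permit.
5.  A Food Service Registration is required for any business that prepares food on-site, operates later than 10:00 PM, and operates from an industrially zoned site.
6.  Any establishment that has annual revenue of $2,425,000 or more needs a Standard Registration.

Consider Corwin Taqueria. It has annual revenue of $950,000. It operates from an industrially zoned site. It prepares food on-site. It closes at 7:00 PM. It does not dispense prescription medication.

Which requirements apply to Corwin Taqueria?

None

1. does not dispense prescription medication → Operating License not required.
2. does not dispense prescription medication → Trade Permit not required.
3. operates from an industrially zoned site (not: occupies leased commercial space) → Regulatory License not required.
4. closes 7:00 PM, after 5:00 PM → Standard Permit not required.
5. prepares food on-site; closes 7:00 PM, at/before 10:00 PM; operates from an industrially zoned site → Food Service Registration not required.
6. revenue $950,000 < $2,425,000 → Standard Registration not required.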